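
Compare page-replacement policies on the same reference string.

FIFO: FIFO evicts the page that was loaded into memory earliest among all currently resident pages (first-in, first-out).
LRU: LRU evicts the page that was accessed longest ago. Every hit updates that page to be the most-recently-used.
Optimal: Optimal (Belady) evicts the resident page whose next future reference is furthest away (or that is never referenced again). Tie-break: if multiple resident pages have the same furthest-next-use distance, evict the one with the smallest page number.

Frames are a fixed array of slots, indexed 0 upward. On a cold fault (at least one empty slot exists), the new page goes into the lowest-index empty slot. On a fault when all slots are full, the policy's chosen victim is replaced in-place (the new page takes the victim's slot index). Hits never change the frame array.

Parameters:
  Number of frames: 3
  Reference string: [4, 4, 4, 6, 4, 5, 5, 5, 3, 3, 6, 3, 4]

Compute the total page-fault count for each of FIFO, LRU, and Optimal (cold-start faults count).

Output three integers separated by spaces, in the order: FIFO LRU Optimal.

--- FIFO ---
  step 0: ref 4 -> FAULT, frames=[4,-,-] (faults so far: 1)
  step 1: ref 4 -> HIT, frames=[4,-,-] (faults so far: 1)
  step 2: ref 4 -> HIT, frames=[4,-,-] (faults so far: 1)
  step 3: ref 6 -> FAULT, frames=[4,6,-] (faults so far: 2)
  step 4: ref 4 -> HIT, frames=[4,6,-] (faults so far: 2)
  step 5: ref 5 -> FAULT, frames=[4,6,5] (faults so far: 3)
  step 6: ref 5 -> HIT, frames=[4,6,5] (faults so far: 3)
  step 7: ref 5 -> HIT, frames=[4,6,5] (faults so far: 3)
  step 8: ref 3 -> FAULT, evict 4, frames=[3,6,5] (faults so far: 4)
  step 9: ref 3 -> HIT, frames=[3,6,5] (faults so far: 4)
  step 10: ref 6 -> HIT, frames=[3,6,5] (faults so far: 4)
  step 11: ref 3 -> HIT, frames=[3,6,5] (faults so far: 4)
  step 12: ref 4 -> FAULT, evict 6, frames=[3,4,5] (faults so far: 5)
  FIFO total faults: 5
--- LRU ---
  step 0: ref 4 -> FAULT, frames=[4,-,-] (faults so far: 1)
  step 1: ref 4 -> HIT, frames=[4,-,-] (faults so far: 1)
  step 2: ref 4 -> HIT, frames=[4,-,-] (faults so far: 1)
  step 3: ref 6 -> FAULT, frames=[4,6,-] (faults so far: 2)
  step 4: ref 4 -> HIT, frames=[4,6,-] (faults so far: 2)
  step 5: ref 5 -> FAULT, frames=[4,6,5] (faults so far: 3)
  step 6: ref 5 -> HIT, frames=[4,6,5] (faults so far: 3)
  step 7: ref 5 -> HIT, frames=[4,6,5] (faults so far: 3)
  step 8: ref 3 -> FAULT, evict 6, frames=[4,3,5] (faults so far: 4)
  step 9: ref 3 -> HIT, frames=[4,3,5] (faults so far: 4)
  step 10: ref 6 -> FAULT, evict 4, frames=[6,3,5] (faults so far: 5)
  step 11: ref 3 -> HIT, frames=[6,3,5] (faults so far: 5)
  step 12: ref 4 -> FAULT, evict 5, frames=[6,3,4] (faults so far: 6)
  LRU total faults: 6
--- Optimal ---
  step 0: ref 4 -> FAULT, frames=[4,-,-] (faults so far: 1)
  step 1: ref 4 -> HIT, frames=[4,-,-] (faults so far: 1)
  step 2: ref 4 -> HIT, frames=[4,-,-] (faults so far: 1)
  step 3: ref 6 -> FAULT, frames=[4,6,-] (faults so far: 2)
  step 4: ref 4 -> HIT, frames=[4,6,-] (faults so far: 2)
  step 5: ref 5 -> FAULT, frames=[4,6,5] (faults so far: 3)
  step 6: ref 5 -> HIT, frames=[4,6,5] (faults so far: 3)
  step 7: ref 5 -> HIT, frames=[4,6,5] (faults so far: 3)
  step 8: ref 3 -> FAULT, evict 5, frames=[4,6,3] (faults so far: 4)
  step 9: ref 3 -> HIT, frames=[4,6,3] (faults so far: 4)
  step 10: ref 6 -> HIT, frames=[4,6,3] (faults so far: 4)
  step 11: ref 3 -> HIT, frames=[4,6,3] (faults so far: 4)
  step 12: ref 4 -> HIT, frames=[4,6,3] (faults so far: 4)
  Optimal total faults: 4

Answer: 5 6 4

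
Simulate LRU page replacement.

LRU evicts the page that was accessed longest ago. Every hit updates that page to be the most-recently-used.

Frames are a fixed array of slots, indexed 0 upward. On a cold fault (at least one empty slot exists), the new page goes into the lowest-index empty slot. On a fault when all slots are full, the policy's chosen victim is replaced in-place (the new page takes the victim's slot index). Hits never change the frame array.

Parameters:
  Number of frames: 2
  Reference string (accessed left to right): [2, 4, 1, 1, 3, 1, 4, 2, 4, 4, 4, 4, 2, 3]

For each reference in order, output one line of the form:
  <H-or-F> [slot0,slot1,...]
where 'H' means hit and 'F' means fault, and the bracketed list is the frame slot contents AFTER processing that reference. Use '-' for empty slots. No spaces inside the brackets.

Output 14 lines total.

F [2,-]
F [2,4]
F [1,4]
H [1,4]
F [1,3]
H [1,3]
F [1,4]
F [2,4]
H [2,4]
H [2,4]
H [2,4]
H [2,4]
H [2,4]
F [2,3]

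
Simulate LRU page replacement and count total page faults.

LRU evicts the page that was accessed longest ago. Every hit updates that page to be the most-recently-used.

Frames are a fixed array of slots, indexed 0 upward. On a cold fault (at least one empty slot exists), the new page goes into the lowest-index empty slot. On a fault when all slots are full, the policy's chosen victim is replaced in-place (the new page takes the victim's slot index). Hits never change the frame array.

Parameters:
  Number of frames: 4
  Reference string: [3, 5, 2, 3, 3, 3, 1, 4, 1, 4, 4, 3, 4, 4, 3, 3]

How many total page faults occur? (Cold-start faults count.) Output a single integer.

Answer: 5

Derivation:
Step 0: ref 3 → FAULT, frames=[3,-,-,-]
Step 1: ref 5 → FAULT, frames=[3,5,-,-]
Step 2: ref 2 → FAULT, frames=[3,5,2,-]
Step 3: ref 3 → HIT, frames=[3,5,2,-]
Step 4: ref 3 → HIT, frames=[3,5,2,-]
Step 5: ref 3 → HIT, frames=[3,5,2,-]
Step 6: ref 1 → FAULT, frames=[3,5,2,1]
Step 7: ref 4 → FAULT (evict 5), frames=[3,4,2,1]
Step 8: ref 1 → HIT, frames=[3,4,2,1]
Step 9: ref 4 → HIT, frames=[3,4,2,1]
Step 10: ref 4 → HIT, frames=[3,4,2,1]
Step 11: ref 3 → HIT, frames=[3,4,2,1]
Step 12: ref 4 → HIT, frames=[3,4,2,1]
Step 13: ref 4 → HIT, frames=[3,4,2,1]
Step 14: ref 3 → HIT, frames=[3,4,2,1]
Step 15: ref 3 → HIT, frames=[3,4,2,1]
Total faults: 5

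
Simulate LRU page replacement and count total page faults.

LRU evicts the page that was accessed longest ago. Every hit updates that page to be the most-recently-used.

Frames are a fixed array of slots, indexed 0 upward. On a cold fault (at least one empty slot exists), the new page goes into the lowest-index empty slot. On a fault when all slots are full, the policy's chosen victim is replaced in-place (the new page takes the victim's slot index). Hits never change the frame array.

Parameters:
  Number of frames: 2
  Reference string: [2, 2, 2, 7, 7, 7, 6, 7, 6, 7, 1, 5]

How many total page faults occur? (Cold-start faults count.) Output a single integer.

Step 0: ref 2 → FAULT, frames=[2,-]
Step 1: ref 2 → HIT, frames=[2,-]
Step 2: ref 2 → HIT, frames=[2,-]
Step 3: ref 7 → FAULT, frames=[2,7]
Step 4: ref 7 → HIT, frames=[2,7]
Step 5: ref 7 → HIT, frames=[2,7]
Step 6: ref 6 → FAULT (evict 2), frames=[6,7]
Step 7: ref 7 → HIT, frames=[6,7]
Step 8: ref 6 → HIT, frames=[6,7]
Step 9: ref 7 → HIT, frames=[6,7]
Step 10: ref 1 → FAULT (evict 6), frames=[1,7]
Step 11: ref 5 → FAULT (evict 7), frames=[1,5]
Total faults: 5

Answer: 5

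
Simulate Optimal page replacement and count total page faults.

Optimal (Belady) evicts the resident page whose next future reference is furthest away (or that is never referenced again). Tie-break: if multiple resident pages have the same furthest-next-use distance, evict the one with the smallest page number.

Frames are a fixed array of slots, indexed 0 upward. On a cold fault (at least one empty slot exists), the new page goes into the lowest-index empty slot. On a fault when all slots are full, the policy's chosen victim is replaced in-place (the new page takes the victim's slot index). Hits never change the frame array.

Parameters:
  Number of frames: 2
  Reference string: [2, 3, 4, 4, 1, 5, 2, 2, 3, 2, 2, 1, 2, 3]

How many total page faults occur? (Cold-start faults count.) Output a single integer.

Answer: 8

Derivation:
Step 0: ref 2 → FAULT, frames=[2,-]
Step 1: ref 3 → FAULT, frames=[2,3]
Step 2: ref 4 → FAULT (evict 3), frames=[2,4]
Step 3: ref 4 → HIT, frames=[2,4]
Step 4: ref 1 → FAULT (evict 4), frames=[2,1]
Step 5: ref 5 → FAULT (evict 1), frames=[2,5]
Step 6: ref 2 → HIT, frames=[2,5]
Step 7: ref 2 → HIT, frames=[2,5]
Step 8: ref 3 → FAULT (evict 5), frames=[2,3]
Step 9: ref 2 → HIT, frames=[2,3]
Step 10: ref 2 → HIT, frames=[2,3]
Step 11: ref 1 → FAULT (evict 3), frames=[2,1]
Step 12: ref 2 → HIT, frames=[2,1]
Step 13: ref 3 → FAULT (evict 1), frames=[2,3]
Total faults: 8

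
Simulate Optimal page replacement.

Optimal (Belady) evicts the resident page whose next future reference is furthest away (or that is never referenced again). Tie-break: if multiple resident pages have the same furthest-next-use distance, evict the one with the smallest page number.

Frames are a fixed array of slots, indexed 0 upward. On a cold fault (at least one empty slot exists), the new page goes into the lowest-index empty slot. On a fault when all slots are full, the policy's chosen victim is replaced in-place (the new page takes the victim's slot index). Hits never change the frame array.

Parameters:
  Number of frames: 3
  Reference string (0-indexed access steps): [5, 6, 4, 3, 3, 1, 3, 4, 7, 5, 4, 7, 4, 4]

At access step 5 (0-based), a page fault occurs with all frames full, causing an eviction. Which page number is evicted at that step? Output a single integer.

Step 0: ref 5 -> FAULT, frames=[5,-,-]
Step 1: ref 6 -> FAULT, frames=[5,6,-]
Step 2: ref 4 -> FAULT, frames=[5,6,4]
Step 3: ref 3 -> FAULT, evict 6, frames=[5,3,4]
Step 4: ref 3 -> HIT, frames=[5,3,4]
Step 5: ref 1 -> FAULT, evict 5, frames=[1,3,4]
At step 5: evicted page 5

Answer: 5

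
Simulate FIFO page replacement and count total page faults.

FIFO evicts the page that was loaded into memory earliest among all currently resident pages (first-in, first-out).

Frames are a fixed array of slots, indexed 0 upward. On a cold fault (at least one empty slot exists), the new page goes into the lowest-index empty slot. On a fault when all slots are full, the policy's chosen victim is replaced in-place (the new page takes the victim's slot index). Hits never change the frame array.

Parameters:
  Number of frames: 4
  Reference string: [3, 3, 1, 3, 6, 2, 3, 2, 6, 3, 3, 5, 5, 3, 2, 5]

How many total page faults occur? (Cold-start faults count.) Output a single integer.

Step 0: ref 3 → FAULT, frames=[3,-,-,-]
Step 1: ref 3 → HIT, frames=[3,-,-,-]
Step 2: ref 1 → FAULT, frames=[3,1,-,-]
Step 3: ref 3 → HIT, frames=[3,1,-,-]
Step 4: ref 6 → FAULT, frames=[3,1,6,-]
Step 5: ref 2 → FAULT, frames=[3,1,6,2]
Step 6: ref 3 → HIT, frames=[3,1,6,2]
Step 7: ref 2 → HIT, frames=[3,1,6,2]
Step 8: ref 6 → HIT, frames=[3,1,6,2]
Step 9: ref 3 → HIT, frames=[3,1,6,2]
Step 10: ref 3 → HIT, frames=[3,1,6,2]
Step 11: ref 5 → FAULT (evict 3), frames=[5,1,6,2]
Step 12: ref 5 → HIT, frames=[5,1,6,2]
Step 13: ref 3 → FAULT (evict 1), frames=[5,3,6,2]
Step 14: ref 2 → HIT, frames=[5,3,6,2]
Step 15: ref 5 → HIT, frames=[5,3,6,2]
Total faults: 6

Answer: 6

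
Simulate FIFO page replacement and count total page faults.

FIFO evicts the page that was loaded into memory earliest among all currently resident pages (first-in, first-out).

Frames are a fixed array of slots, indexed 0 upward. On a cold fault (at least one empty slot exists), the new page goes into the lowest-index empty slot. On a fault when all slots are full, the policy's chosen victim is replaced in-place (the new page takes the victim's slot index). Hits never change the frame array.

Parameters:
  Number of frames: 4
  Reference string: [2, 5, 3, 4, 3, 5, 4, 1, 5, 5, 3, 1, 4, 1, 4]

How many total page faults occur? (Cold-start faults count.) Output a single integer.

Answer: 5

Derivation:
Step 0: ref 2 → FAULT, frames=[2,-,-,-]
Step 1: ref 5 → FAULT, frames=[2,5,-,-]
Step 2: ref 3 → FAULT, frames=[2,5,3,-]
Step 3: ref 4 → FAULT, frames=[2,5,3,4]
Step 4: ref 3 → HIT, frames=[2,5,3,4]
Step 5: ref 5 → HIT, frames=[2,5,3,4]
Step 6: ref 4 → HIT, frames=[2,5,3,4]
Step 7: ref 1 → FAULT (evict 2), frames=[1,5,3,4]
Step 8: ref 5 → HIT, frames=[1,5,3,4]
Step 9: ref 5 → HIT, frames=[1,5,3,4]
Step 10: ref 3 → HIT, frames=[1,5,3,4]
Step 11: ref 1 → HIT, frames=[1,5,3,4]
Step 12: ref 4 → HIT, frames=[1,5,3,4]
Step 13: ref 1 → HIT, frames=[1,5,3,4]
Step 14: ref 4 → HIT, frames=[1,5,3,4]
Total faults: 5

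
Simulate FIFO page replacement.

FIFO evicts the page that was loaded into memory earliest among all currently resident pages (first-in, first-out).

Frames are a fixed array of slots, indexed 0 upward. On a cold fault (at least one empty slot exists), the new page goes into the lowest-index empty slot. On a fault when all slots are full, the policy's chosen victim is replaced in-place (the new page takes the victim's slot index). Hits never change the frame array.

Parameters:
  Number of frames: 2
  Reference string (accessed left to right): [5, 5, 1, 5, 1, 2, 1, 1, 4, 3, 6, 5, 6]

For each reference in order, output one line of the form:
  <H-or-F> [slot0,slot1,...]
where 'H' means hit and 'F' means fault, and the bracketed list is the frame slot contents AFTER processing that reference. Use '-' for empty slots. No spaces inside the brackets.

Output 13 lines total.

F [5,-]
H [5,-]
F [5,1]
H [5,1]
H [5,1]
F [2,1]
H [2,1]
H [2,1]
F [2,4]
F [3,4]
F [3,6]
F [5,6]
H [5,6]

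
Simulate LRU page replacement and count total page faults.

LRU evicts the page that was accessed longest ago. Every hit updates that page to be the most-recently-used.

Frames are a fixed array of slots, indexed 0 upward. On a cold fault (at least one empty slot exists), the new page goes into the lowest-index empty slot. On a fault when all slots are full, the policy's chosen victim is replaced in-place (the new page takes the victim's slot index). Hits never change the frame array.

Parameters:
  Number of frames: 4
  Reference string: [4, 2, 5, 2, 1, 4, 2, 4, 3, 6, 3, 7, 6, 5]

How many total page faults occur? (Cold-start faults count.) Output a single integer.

Step 0: ref 4 → FAULT, frames=[4,-,-,-]
Step 1: ref 2 → FAULT, frames=[4,2,-,-]
Step 2: ref 5 → FAULT, frames=[4,2,5,-]
Step 3: ref 2 → HIT, frames=[4,2,5,-]
Step 4: ref 1 → FAULT, frames=[4,2,5,1]
Step 5: ref 4 → HIT, frames=[4,2,5,1]
Step 6: ref 2 → HIT, frames=[4,2,5,1]
Step 7: ref 4 → HIT, frames=[4,2,5,1]
Step 8: ref 3 → FAULT (evict 5), frames=[4,2,3,1]
Step 9: ref 6 → FAULT (evict 1), frames=[4,2,3,6]
Step 10: ref 3 → HIT, frames=[4,2,3,6]
Step 11: ref 7 → FAULT (evict 2), frames=[4,7,3,6]
Step 12: ref 6 → HIT, frames=[4,7,3,6]
Step 13: ref 5 → FAULT (evict 4), frames=[5,7,3,6]
Total faults: 8

Answer: 8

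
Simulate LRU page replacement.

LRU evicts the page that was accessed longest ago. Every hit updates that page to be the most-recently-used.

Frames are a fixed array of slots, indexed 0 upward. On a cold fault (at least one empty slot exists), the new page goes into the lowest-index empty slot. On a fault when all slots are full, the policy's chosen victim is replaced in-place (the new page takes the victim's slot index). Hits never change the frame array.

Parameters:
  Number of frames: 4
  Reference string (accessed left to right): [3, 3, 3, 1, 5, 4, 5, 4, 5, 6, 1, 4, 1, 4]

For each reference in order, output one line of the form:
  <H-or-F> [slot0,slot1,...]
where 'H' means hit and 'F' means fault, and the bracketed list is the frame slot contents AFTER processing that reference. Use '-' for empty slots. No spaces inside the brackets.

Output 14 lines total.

F [3,-,-,-]
H [3,-,-,-]
H [3,-,-,-]
F [3,1,-,-]
F [3,1,5,-]
F [3,1,5,4]
H [3,1,5,4]
H [3,1,5,4]
H [3,1,5,4]
F [6,1,5,4]
H [6,1,5,4]
H [6,1,5,4]
H [6,1,5,4]
H [6,1,5,4]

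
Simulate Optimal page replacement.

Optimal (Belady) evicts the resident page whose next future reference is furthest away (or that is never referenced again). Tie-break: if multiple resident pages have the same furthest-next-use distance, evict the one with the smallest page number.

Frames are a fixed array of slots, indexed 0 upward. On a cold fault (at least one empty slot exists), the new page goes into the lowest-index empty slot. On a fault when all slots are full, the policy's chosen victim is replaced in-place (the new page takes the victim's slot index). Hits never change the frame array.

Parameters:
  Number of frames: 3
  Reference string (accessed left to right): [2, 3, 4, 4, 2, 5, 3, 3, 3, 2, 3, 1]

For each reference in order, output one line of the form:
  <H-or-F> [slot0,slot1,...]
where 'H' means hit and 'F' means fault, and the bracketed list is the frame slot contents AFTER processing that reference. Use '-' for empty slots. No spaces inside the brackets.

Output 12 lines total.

F [2,-,-]
F [2,3,-]
F [2,3,4]
H [2,3,4]
H [2,3,4]
F [2,3,5]
H [2,3,5]
H [2,3,5]
H [2,3,5]
H [2,3,5]
H [2,3,5]
F [1,3,5]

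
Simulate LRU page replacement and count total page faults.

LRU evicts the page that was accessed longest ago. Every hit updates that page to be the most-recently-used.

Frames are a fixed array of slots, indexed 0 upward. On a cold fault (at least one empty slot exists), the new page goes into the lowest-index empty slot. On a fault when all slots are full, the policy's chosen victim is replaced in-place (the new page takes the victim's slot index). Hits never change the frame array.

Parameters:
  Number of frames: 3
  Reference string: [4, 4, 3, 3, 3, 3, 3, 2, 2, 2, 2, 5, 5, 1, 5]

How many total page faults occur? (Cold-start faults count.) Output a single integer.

Step 0: ref 4 → FAULT, frames=[4,-,-]
Step 1: ref 4 → HIT, frames=[4,-,-]
Step 2: ref 3 → FAULT, frames=[4,3,-]
Step 3: ref 3 → HIT, frames=[4,3,-]
Step 4: ref 3 → HIT, frames=[4,3,-]
Step 5: ref 3 → HIT, frames=[4,3,-]
Step 6: ref 3 → HIT, frames=[4,3,-]
Step 7: ref 2 → FAULT, frames=[4,3,2]
Step 8: ref 2 → HIT, frames=[4,3,2]
Step 9: ref 2 → HIT, frames=[4,3,2]
Step 10: ref 2 → HIT, frames=[4,3,2]
Step 11: ref 5 → FAULT (evict 4), frames=[5,3,2]
Step 12: ref 5 → HIT, frames=[5,3,2]
Step 13: ref 1 → FAULT (evict 3), frames=[5,1,2]
Step 14: ref 5 → HIT, frames=[5,1,2]
Total faults: 5

Answer: 5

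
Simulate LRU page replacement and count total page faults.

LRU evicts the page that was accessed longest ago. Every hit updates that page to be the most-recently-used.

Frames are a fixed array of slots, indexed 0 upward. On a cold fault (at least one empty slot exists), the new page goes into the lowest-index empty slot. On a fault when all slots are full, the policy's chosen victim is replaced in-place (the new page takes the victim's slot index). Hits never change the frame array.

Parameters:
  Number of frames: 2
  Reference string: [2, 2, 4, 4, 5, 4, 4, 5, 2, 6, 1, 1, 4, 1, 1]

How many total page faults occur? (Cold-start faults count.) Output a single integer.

Step 0: ref 2 → FAULT, frames=[2,-]
Step 1: ref 2 → HIT, frames=[2,-]
Step 2: ref 4 → FAULT, frames=[2,4]
Step 3: ref 4 → HIT, frames=[2,4]
Step 4: ref 5 → FAULT (evict 2), frames=[5,4]
Step 5: ref 4 → HIT, frames=[5,4]
Step 6: ref 4 → HIT, frames=[5,4]
Step 7: ref 5 → HIT, frames=[5,4]
Step 8: ref 2 → FAULT (evict 4), frames=[5,2]
Step 9: ref 6 → FAULT (evict 5), frames=[6,2]
Step 10: ref 1 → FAULT (evict 2), frames=[6,1]
Step 11: ref 1 → HIT, frames=[6,1]
Step 12: ref 4 → FAULT (evict 6), frames=[4,1]
Step 13: ref 1 → HIT, frames=[4,1]
Step 14: ref 1 → HIT, frames=[4,1]
Total faults: 7

Answer: 7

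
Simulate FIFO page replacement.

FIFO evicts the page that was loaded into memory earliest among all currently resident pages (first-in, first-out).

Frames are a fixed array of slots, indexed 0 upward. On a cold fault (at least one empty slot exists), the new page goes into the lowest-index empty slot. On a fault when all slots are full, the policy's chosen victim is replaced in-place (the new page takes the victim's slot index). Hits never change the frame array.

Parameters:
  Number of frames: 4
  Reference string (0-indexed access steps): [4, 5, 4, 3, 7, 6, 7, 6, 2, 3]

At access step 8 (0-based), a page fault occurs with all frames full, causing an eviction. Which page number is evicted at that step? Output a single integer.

Step 0: ref 4 -> FAULT, frames=[4,-,-,-]
Step 1: ref 5 -> FAULT, frames=[4,5,-,-]
Step 2: ref 4 -> HIT, frames=[4,5,-,-]
Step 3: ref 3 -> FAULT, frames=[4,5,3,-]
Step 4: ref 7 -> FAULT, frames=[4,5,3,7]
Step 5: ref 6 -> FAULT, evict 4, frames=[6,5,3,7]
Step 6: ref 7 -> HIT, frames=[6,5,3,7]
Step 7: ref 6 -> HIT, frames=[6,5,3,7]
Step 8: ref 2 -> FAULT, evict 5, frames=[6,2,3,7]
At step 8: evicted page 5

Answer: 5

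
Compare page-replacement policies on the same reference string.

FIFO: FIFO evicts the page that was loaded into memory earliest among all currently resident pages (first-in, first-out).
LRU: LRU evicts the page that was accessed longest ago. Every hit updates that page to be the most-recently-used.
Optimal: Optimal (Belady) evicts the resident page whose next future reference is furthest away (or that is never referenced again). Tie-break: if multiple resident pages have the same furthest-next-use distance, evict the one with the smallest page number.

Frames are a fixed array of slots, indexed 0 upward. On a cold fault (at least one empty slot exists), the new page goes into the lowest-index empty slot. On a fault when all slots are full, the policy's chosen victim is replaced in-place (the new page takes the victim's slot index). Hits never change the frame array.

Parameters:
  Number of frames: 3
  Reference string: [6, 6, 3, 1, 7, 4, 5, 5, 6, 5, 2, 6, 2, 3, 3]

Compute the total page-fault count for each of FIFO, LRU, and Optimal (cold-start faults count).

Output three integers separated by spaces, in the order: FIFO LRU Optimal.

--- FIFO ---
  step 0: ref 6 -> FAULT, frames=[6,-,-] (faults so far: 1)
  step 1: ref 6 -> HIT, frames=[6,-,-] (faults so far: 1)
  step 2: ref 3 -> FAULT, frames=[6,3,-] (faults so far: 2)
  step 3: ref 1 -> FAULT, frames=[6,3,1] (faults so far: 3)
  step 4: ref 7 -> FAULT, evict 6, frames=[7,3,1] (faults so far: 4)
  step 5: ref 4 -> FAULT, evict 3, frames=[7,4,1] (faults so far: 5)
  step 6: ref 5 -> FAULT, evict 1, frames=[7,4,5] (faults so far: 6)
  step 7: ref 5 -> HIT, frames=[7,4,5] (faults so far: 6)
  step 8: ref 6 -> FAULT, evict 7, frames=[6,4,5] (faults so far: 7)
  step 9: ref 5 -> HIT, frames=[6,4,5] (faults so far: 7)
  step 10: ref 2 -> FAULT, evict 4, frames=[6,2,5] (faults so far: 8)
  step 11: ref 6 -> HIT, frames=[6,2,5] (faults so far: 8)
  step 12: ref 2 -> HIT, frames=[6,2,5] (faults so far: 8)
  step 13: ref 3 -> FAULT, evict 5, frames=[6,2,3] (faults so far: 9)
  step 14: ref 3 -> HIT, frames=[6,2,3] (faults so far: 9)
  FIFO total faults: 9
--- LRU ---
  step 0: ref 6 -> FAULT, frames=[6,-,-] (faults so far: 1)
  step 1: ref 6 -> HIT, frames=[6,-,-] (faults so far: 1)
  step 2: ref 3 -> FAULT, frames=[6,3,-] (faults so far: 2)
  step 3: ref 1 -> FAULT, frames=[6,3,1] (faults so far: 3)
  step 4: ref 7 -> FAULT, evict 6, frames=[7,3,1] (faults so far: 4)
  step 5: ref 4 -> FAULT, evict 3, frames=[7,4,1] (faults so far: 5)
  step 6: ref 5 -> FAULT, evict 1, frames=[7,4,5] (faults so far: 6)
  step 7: ref 5 -> HIT, frames=[7,4,5] (faults so far: 6)
  step 8: ref 6 -> FAULT, evict 7, frames=[6,4,5] (faults so far: 7)
  step 9: ref 5 -> HIT, frames=[6,4,5] (faults so far: 7)
  step 10: ref 2 -> FAULT, evict 4, frames=[6,2,5] (faults so far: 8)
  step 11: ref 6 -> HIT, frames=[6,2,5] (faults so far: 8)
  step 12: ref 2 -> HIT, frames=[6,2,5] (faults so far: 8)
  step 13: ref 3 -> FAULT, evict 5, frames=[6,2,3] (faults so far: 9)
  step 14: ref 3 -> HIT, frames=[6,2,3] (faults so far: 9)
  LRU total faults: 9
--- Optimal ---
  step 0: ref 6 -> FAULT, frames=[6,-,-] (faults so far: 1)
  step 1: ref 6 -> HIT, frames=[6,-,-] (faults so far: 1)
  step 2: ref 3 -> FAULT, frames=[6,3,-] (faults so far: 2)
  step 3: ref 1 -> FAULT, frames=[6,3,1] (faults so far: 3)
  step 4: ref 7 -> FAULT, evict 1, frames=[6,3,7] (faults so far: 4)
  step 5: ref 4 -> FAULT, evict 7, frames=[6,3,4] (faults so far: 5)
  step 6: ref 5 -> FAULT, evict 4, frames=[6,3,5] (faults so far: 6)
  step 7: ref 5 -> HIT, frames=[6,3,5] (faults so far: 6)
  step 8: ref 6 -> HIT, frames=[6,3,5] (faults so far: 6)
  step 9: ref 5 -> HIT, frames=[6,3,5] (faults so far: 6)
  step 10: ref 2 -> FAULT, evict 5, frames=[6,3,2] (faults so far: 7)
  step 11: ref 6 -> HIT, frames=[6,3,2] (faults so far: 7)
  step 12: ref 2 -> HIT, frames=[6,3,2] (faults so far: 7)
  step 13: ref 3 -> HIT, frames=[6,3,2] (faults so far: 7)
  step 14: ref 3 -> HIT, frames=[6,3,2] (faults so far: 7)
  Optimal total faults: 7

Answer: 9 9 7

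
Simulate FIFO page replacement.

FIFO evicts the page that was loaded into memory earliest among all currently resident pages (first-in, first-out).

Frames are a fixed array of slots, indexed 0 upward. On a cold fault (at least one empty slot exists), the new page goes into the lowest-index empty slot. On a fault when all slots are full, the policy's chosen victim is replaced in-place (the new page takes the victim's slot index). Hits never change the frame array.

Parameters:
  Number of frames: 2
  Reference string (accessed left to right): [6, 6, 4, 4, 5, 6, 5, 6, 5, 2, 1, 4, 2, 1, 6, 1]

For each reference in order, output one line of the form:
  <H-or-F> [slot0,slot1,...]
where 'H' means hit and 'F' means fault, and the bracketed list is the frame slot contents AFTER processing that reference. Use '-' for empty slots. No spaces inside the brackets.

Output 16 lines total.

F [6,-]
H [6,-]
F [6,4]
H [6,4]
F [5,4]
F [5,6]
H [5,6]
H [5,6]
H [5,6]
F [2,6]
F [2,1]
F [4,1]
F [4,2]
F [1,2]
F [1,6]
H [1,6]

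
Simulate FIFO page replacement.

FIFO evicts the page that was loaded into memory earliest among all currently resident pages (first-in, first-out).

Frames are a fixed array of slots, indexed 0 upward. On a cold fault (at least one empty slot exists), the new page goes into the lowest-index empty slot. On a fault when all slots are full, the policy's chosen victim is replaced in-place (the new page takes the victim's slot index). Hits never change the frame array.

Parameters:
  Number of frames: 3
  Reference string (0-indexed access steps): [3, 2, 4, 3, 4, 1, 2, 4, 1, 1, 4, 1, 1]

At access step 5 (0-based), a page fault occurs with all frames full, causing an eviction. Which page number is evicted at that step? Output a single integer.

Answer: 3

Derivation:
Step 0: ref 3 -> FAULT, frames=[3,-,-]
Step 1: ref 2 -> FAULT, frames=[3,2,-]
Step 2: ref 4 -> FAULT, frames=[3,2,4]
Step 3: ref 3 -> HIT, frames=[3,2,4]
Step 4: ref 4 -> HIT, frames=[3,2,4]
Step 5: ref 1 -> FAULT, evict 3, frames=[1,2,4]
At step 5: evicted page 3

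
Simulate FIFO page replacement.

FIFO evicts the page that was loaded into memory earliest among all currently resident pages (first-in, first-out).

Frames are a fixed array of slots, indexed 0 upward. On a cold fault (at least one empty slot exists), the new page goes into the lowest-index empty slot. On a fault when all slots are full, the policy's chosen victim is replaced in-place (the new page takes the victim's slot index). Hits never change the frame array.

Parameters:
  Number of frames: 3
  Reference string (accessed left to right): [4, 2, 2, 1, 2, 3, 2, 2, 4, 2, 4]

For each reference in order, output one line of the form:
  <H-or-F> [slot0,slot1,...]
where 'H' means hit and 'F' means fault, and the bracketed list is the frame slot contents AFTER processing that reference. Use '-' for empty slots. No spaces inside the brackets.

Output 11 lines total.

F [4,-,-]
F [4,2,-]
H [4,2,-]
F [4,2,1]
H [4,2,1]
F [3,2,1]
H [3,2,1]
H [3,2,1]
F [3,4,1]
F [3,4,2]
H [3,4,2]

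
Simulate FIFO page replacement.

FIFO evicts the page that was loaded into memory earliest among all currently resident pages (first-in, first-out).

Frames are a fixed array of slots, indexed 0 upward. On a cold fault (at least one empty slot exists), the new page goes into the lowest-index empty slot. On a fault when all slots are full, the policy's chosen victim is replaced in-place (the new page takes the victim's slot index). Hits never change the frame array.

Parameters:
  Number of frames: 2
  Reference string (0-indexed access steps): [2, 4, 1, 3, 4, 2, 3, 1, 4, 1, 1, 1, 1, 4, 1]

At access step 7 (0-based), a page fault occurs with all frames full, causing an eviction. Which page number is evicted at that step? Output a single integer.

Step 0: ref 2 -> FAULT, frames=[2,-]
Step 1: ref 4 -> FAULT, frames=[2,4]
Step 2: ref 1 -> FAULT, evict 2, frames=[1,4]
Step 3: ref 3 -> FAULT, evict 4, frames=[1,3]
Step 4: ref 4 -> FAULT, evict 1, frames=[4,3]
Step 5: ref 2 -> FAULT, evict 3, frames=[4,2]
Step 6: ref 3 -> FAULT, evict 4, frames=[3,2]
Step 7: ref 1 -> FAULT, evict 2, frames=[3,1]
At step 7: evicted page 2

Answer: 2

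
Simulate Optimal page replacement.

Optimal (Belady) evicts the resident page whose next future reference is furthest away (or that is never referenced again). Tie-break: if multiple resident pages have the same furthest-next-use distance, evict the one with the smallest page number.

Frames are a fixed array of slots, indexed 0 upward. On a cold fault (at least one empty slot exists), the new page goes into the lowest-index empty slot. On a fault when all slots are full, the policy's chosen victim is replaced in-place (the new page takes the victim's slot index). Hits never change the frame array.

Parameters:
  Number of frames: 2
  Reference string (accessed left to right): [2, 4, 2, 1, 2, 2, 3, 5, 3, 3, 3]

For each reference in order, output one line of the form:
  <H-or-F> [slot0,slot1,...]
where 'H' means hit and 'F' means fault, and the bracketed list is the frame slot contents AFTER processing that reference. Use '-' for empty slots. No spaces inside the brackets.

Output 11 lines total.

F [2,-]
F [2,4]
H [2,4]
F [2,1]
H [2,1]
H [2,1]
F [2,3]
F [5,3]
H [5,3]
H [5,3]
H [5,3]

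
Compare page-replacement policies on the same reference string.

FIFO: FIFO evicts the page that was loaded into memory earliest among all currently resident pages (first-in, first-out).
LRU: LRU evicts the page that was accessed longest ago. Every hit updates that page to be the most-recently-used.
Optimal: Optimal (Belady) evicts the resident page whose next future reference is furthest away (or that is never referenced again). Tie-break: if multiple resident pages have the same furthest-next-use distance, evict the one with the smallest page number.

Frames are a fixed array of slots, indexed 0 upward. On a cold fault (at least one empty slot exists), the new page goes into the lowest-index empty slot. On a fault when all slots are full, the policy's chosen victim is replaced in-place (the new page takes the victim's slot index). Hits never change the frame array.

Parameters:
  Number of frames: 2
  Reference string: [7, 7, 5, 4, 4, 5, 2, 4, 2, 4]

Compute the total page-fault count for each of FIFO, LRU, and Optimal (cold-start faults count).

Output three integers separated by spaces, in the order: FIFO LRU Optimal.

Answer: 4 5 4

Derivation:
--- FIFO ---
  step 0: ref 7 -> FAULT, frames=[7,-] (faults so far: 1)
  step 1: ref 7 -> HIT, frames=[7,-] (faults so far: 1)
  step 2: ref 5 -> FAULT, frames=[7,5] (faults so far: 2)
  step 3: ref 4 -> FAULT, evict 7, frames=[4,5] (faults so far: 3)
  step 4: ref 4 -> HIT, frames=[4,5] (faults so far: 3)
  step 5: ref 5 -> HIT, frames=[4,5] (faults so far: 3)
  step 6: ref 2 -> FAULT, evict 5, frames=[4,2] (faults so far: 4)
  step 7: ref 4 -> HIT, frames=[4,2] (faults so far: 4)
  step 8: ref 2 -> HIT, frames=[4,2] (faults so far: 4)
  step 9: ref 4 -> HIT, frames=[4,2] (faults so far: 4)
  FIFO total faults: 4
--- LRU ---
  step 0: ref 7 -> FAULT, frames=[7,-] (faults so far: 1)
  step 1: ref 7 -> HIT, frames=[7,-] (faults so far: 1)
  step 2: ref 5 -> FAULT, frames=[7,5] (faults so far: 2)
  step 3: ref 4 -> FAULT, evict 7, frames=[4,5] (faults so far: 3)
  step 4: ref 4 -> HIT, frames=[4,5] (faults so far: 3)
  step 5: ref 5 -> HIT, frames=[4,5] (faults so far: 3)
  step 6: ref 2 -> FAULT, evict 4, frames=[2,5] (faults so far: 4)
  step 7: ref 4 -> FAULT, evict 5, frames=[2,4] (faults so far: 5)
  step 8: ref 2 -> HIT, frames=[2,4] (faults so far: 5)
  step 9: ref 4 -> HIT, frames=[2,4] (faults so far: 5)
  LRU total faults: 5
--- Optimal ---
  step 0: ref 7 -> FAULT, frames=[7,-] (faults so far: 1)
  step 1: ref 7 -> HIT, frames=[7,-] (faults so far: 1)
  step 2: ref 5 -> FAULT, frames=[7,5] (faults so far: 2)
  step 3: ref 4 -> FAULT, evict 7, frames=[4,5] (faults so far: 3)
  step 4: ref 4 -> HIT, frames=[4,5] (faults so far: 3)
  step 5: ref 5 -> HIT, frames=[4,5] (faults so far: 3)
  step 6: ref 2 -> FAULT, evict 5, frames=[4,2] (faults so far: 4)
  step 7: ref 4 -> HIT, frames=[4,2] (faults so far: 4)
  step 8: ref 2 -> HIT, frames=[4,2] (faults so far: 4)
  step 9: ref 4 -> HIT, frames=[4,2] (faults so far: 4)
  Optimal total faults: 4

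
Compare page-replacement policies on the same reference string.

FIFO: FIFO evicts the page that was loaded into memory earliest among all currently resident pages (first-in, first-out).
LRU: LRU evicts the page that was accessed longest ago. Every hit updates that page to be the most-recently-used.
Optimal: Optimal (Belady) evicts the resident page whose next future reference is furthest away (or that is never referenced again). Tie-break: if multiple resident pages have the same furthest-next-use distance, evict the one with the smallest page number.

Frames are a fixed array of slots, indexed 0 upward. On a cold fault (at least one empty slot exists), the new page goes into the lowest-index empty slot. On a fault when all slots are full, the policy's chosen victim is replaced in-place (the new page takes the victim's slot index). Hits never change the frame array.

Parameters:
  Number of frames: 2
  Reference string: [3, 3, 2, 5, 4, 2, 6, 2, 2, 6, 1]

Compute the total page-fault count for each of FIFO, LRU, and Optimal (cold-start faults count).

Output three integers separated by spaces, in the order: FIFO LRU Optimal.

--- FIFO ---
  step 0: ref 3 -> FAULT, frames=[3,-] (faults so far: 1)
  step 1: ref 3 -> HIT, frames=[3,-] (faults so far: 1)
  step 2: ref 2 -> FAULT, frames=[3,2] (faults so far: 2)
  step 3: ref 5 -> FAULT, evict 3, frames=[5,2] (faults so far: 3)
  step 4: ref 4 -> FAULT, evict 2, frames=[5,4] (faults so far: 4)
  step 5: ref 2 -> FAULT, evict 5, frames=[2,4] (faults so far: 5)
  step 6: ref 6 -> FAULT, evict 4, frames=[2,6] (faults so far: 6)
  step 7: ref 2 -> HIT, frames=[2,6] (faults so far: 6)
  step 8: ref 2 -> HIT, frames=[2,6] (faults so far: 6)
  step 9: ref 6 -> HIT, frames=[2,6] (faults so far: 6)
  step 10: ref 1 -> FAULT, evict 2, frames=[1,6] (faults so far: 7)
  FIFO total faults: 7
--- LRU ---
  step 0: ref 3 -> FAULT, frames=[3,-] (faults so far: 1)
  step 1: ref 3 -> HIT, frames=[3,-] (faults so far: 1)
  step 2: ref 2 -> FAULT, frames=[3,2] (faults so far: 2)
  step 3: ref 5 -> FAULT, evict 3, frames=[5,2] (faults so far: 3)
  step 4: ref 4 -> FAULT, evict 2, frames=[5,4] (faults so far: 4)
  step 5: ref 2 -> FAULT, evict 5, frames=[2,4] (faults so far: 5)
  step 6: ref 6 -> FAULT, evict 4, frames=[2,6] (faults so far: 6)
  step 7: ref 2 -> HIT, frames=[2,6] (faults so far: 6)
  step 8: ref 2 -> HIT, frames=[2,6] (faults so far: 6)
  step 9: ref 6 -> HIT, frames=[2,6] (faults so far: 6)
  step 10: ref 1 -> FAULT, evict 2, frames=[1,6] (faults so far: 7)
  LRU total faults: 7
--- Optimal ---
  step 0: ref 3 -> FAULT, frames=[3,-] (faults so far: 1)
  step 1: ref 3 -> HIT, frames=[3,-] (faults so far: 1)
  step 2: ref 2 -> FAULT, frames=[3,2] (faults so far: 2)
  step 3: ref 5 -> FAULT, evict 3, frames=[5,2] (faults so far: 3)
  step 4: ref 4 -> FAULT, evict 5, frames=[4,2] (faults so far: 4)
  step 5: ref 2 -> HIT, frames=[4,2] (faults so far: 4)
  step 6: ref 6 -> FAULT, evict 4, frames=[6,2] (faults so far: 5)
  step 7: ref 2 -> HIT, frames=[6,2] (faults so far: 5)
  step 8: ref 2 -> HIT, frames=[6,2] (faults so far: 5)
  step 9: ref 6 -> HIT, frames=[6,2] (faults so far: 5)
  step 10: ref 1 -> FAULT, evict 2, frames=[6,1] (faults so far: 6)
  Optimal total faults: 6

Answer: 7 7 6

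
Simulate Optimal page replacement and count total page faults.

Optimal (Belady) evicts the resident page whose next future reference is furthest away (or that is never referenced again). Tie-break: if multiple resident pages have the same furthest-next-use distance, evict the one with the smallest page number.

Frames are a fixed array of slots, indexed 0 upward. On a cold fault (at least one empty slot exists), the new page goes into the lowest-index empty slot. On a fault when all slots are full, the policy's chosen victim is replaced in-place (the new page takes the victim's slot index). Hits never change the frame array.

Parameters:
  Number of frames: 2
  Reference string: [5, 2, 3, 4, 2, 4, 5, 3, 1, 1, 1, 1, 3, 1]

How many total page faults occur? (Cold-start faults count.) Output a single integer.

Step 0: ref 5 → FAULT, frames=[5,-]
Step 1: ref 2 → FAULT, frames=[5,2]
Step 2: ref 3 → FAULT (evict 5), frames=[3,2]
Step 3: ref 4 → FAULT (evict 3), frames=[4,2]
Step 4: ref 2 → HIT, frames=[4,2]
Step 5: ref 4 → HIT, frames=[4,2]
Step 6: ref 5 → FAULT (evict 2), frames=[4,5]
Step 7: ref 3 → FAULT (evict 4), frames=[3,5]
Step 8: ref 1 → FAULT (evict 5), frames=[3,1]
Step 9: ref 1 → HIT, frames=[3,1]
Step 10: ref 1 → HIT, frames=[3,1]
Step 11: ref 1 → HIT, frames=[3,1]
Step 12: ref 3 → HIT, frames=[3,1]
Step 13: ref 1 → HIT, frames=[3,1]
Total faults: 7

Answer: 7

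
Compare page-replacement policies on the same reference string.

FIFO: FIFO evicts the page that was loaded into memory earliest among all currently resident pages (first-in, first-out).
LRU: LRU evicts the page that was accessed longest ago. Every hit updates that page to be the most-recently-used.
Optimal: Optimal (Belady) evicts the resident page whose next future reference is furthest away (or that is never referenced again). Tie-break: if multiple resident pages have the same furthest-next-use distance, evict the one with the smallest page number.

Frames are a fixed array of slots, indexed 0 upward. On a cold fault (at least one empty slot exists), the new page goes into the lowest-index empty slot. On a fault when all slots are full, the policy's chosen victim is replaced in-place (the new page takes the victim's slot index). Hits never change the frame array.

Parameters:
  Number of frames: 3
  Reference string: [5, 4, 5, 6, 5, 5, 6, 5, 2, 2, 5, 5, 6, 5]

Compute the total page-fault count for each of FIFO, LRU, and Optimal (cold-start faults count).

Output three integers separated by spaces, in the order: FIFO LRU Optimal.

Answer: 5 4 4

Derivation:
--- FIFO ---
  step 0: ref 5 -> FAULT, frames=[5,-,-] (faults so far: 1)
  step 1: ref 4 -> FAULT, frames=[5,4,-] (faults so far: 2)
  step 2: ref 5 -> HIT, frames=[5,4,-] (faults so far: 2)
  step 3: ref 6 -> FAULT, frames=[5,4,6] (faults so far: 3)
  step 4: ref 5 -> HIT, frames=[5,4,6] (faults so far: 3)
  step 5: ref 5 -> HIT, frames=[5,4,6] (faults so far: 3)
  step 6: ref 6 -> HIT, frames=[5,4,6] (faults so far: 3)
  step 7: ref 5 -> HIT, frames=[5,4,6] (faults so far: 3)
  step 8: ref 2 -> FAULT, evict 5, frames=[2,4,6] (faults so far: 4)
  step 9: ref 2 -> HIT, frames=[2,4,6] (faults so far: 4)
  step 10: ref 5 -> FAULT, evict 4, frames=[2,5,6] (faults so far: 5)
  step 11: ref 5 -> HIT, frames=[2,5,6] (faults so far: 5)
  step 12: ref 6 -> HIT, frames=[2,5,6] (faults so far: 5)
  step 13: ref 5 -> HIT, frames=[2,5,6] (faults so far: 5)
  FIFO total faults: 5
--- LRU ---
  step 0: ref 5 -> FAULT, frames=[5,-,-] (faults so far: 1)
  step 1: ref 4 -> FAULT, frames=[5,4,-] (faults so far: 2)
  step 2: ref 5 -> HIT, frames=[5,4,-] (faults so far: 2)
  step 3: ref 6 -> FAULT, frames=[5,4,6] (faults so far: 3)
  step 4: ref 5 -> HIT, frames=[5,4,6] (faults so far: 3)
  step 5: ref 5 -> HIT, frames=[5,4,6] (faults so far: 3)
  step 6: ref 6 -> HIT, frames=[5,4,6] (faults so far: 3)
  step 7: ref 5 -> HIT, frames=[5,4,6] (faults so far: 3)
  step 8: ref 2 -> FAULT, evict 4, frames=[5,2,6] (faults so far: 4)
  step 9: ref 2 -> HIT, frames=[5,2,6] (faults so far: 4)
  step 10: ref 5 -> HIT, frames=[5,2,6] (faults so far: 4)
  step 11: ref 5 -> HIT, frames=[5,2,6] (faults so far: 4)
  step 12: ref 6 -> HIT, frames=[5,2,6] (faults so far: 4)
  step 13: ref 5 -> HIT, frames=[5,2,6] (faults so far: 4)
  LRU total faults: 4
--- Optimal ---
  step 0: ref 5 -> FAULT, frames=[5,-,-] (faults so far: 1)
  step 1: ref 4 -> FAULT, frames=[5,4,-] (faults so far: 2)
  step 2: ref 5 -> HIT, frames=[5,4,-] (faults so far: 2)
  step 3: ref 6 -> FAULT, frames=[5,4,6] (faults so far: 3)
  step 4: ref 5 -> HIT, frames=[5,4,6] (faults so far: 3)
  step 5: ref 5 -> HIT, frames=[5,4,6] (faults so far: 3)
  step 6: ref 6 -> HIT, frames=[5,4,6] (faults so far: 3)
  step 7: ref 5 -> HIT, frames=[5,4,6] (faults so far: 3)
  step 8: ref 2 -> FAULT, evict 4, frames=[5,2,6] (faults so far: 4)
  step 9: ref 2 -> HIT, frames=[5,2,6] (faults so far: 4)
  step 10: ref 5 -> HIT, frames=[5,2,6] (faults so far: 4)
  step 11: ref 5 -> HIT, frames=[5,2,6] (faults so far: 4)
  step 12: ref 6 -> HIT, frames=[5,2,6] (faults so far: 4)
  step 13: ref 5 -> HIT, frames=[5,2,6] (faults so far: 4)
  Optimal total faults: 4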